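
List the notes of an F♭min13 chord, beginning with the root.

F♭ A𝄫 C♭ E𝄫 G♭ B𝄫 D♭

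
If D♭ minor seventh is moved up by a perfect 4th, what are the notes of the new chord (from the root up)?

Transposed root: D♭ → G♭ (perfect 4th up). So we spell G♭ minor seventh:
G♭ — root
B𝄫 — minor 3rd
D♭ — perfect 5th
F♭ — minor 7th

G♭, B𝄫, D♭, F♭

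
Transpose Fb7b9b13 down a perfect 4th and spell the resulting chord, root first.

C♭, E♭, G♭, B𝄫, D𝄫, A𝄫

F♭ down a perfect 4th → C♭. New chord: C♭ dominant seventh flat nine flat thirteen.
C♭ — root
E♭ — major 3rd
G♭ — perfect 5th
B𝄫 — minor 7th
D𝄫 — minor 9th
A𝄫 — minor 13th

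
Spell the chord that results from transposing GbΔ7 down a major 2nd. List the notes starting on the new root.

F♭, A♭, C♭, E♭

A major 2nd down from G♭ is F♭, so the new chord is F♭ major seventh.
- root: F♭
- major 3rd: A♭
- perfect 5th: C♭
- major 7th: E♭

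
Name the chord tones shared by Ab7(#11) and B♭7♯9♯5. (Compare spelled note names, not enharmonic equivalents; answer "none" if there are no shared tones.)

Ab7(#11): Ab C Eb Gb D
B♭7♯9♯5: Bb D F# Ab C#
Common to both → Ab, D.

Ab  D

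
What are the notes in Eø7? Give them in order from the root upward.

E G Bb D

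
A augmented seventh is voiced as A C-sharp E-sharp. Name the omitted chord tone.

G

The full A augmented seventh chord is A, C-sharp, E-sharp, G.
Comparing with the voicing, the minor 7th (7th) — G — is absent.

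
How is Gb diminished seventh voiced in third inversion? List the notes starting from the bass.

F-double-flat, G-flat, B-double-flat, D-double-flat

In root position, Gb diminished seventh is G-flat–B-double-flat–D-double-flat–F-double-flat.
Third inversion puts the seventh (F-double-flat) in the bass.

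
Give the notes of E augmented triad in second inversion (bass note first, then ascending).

E augmented triad = E–G♯–B♯; second inversion → fifth (B♯) lowest.

B♯ – E – G♯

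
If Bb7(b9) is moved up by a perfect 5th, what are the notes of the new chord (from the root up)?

F, A, C, Eb, Gb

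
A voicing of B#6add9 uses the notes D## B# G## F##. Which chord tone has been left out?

The full B#6add9 chord is B#, D##, F##, G##, C##.
Comparing with the voicing, the major 9th (9th) — C## — is absent.

C##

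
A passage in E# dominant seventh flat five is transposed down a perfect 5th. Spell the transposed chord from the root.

A# – C## – E – G#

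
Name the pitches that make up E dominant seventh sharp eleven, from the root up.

E dominant seventh sharp eleven is a dominant seventh sharp eleven built on E.
root → E
3rd (major 3rd) → G#
5th (perfect 5th) → B
7th (minor 7th) → D
11th (augmented 11th) → A#

E  G#  B  D  A#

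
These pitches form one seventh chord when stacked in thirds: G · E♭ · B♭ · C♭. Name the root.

Arranged so that each adjacent pair is a third by letter name: C♭ – E♭ – G – B♭.
The bottom of that stack, C♭, is the root (this is C♭ augmented major seventh).

C♭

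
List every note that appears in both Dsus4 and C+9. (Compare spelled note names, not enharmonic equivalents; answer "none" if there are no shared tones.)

D

Dsus4: D G A
C+9: C E G♯ B♭ D
Common to both → D.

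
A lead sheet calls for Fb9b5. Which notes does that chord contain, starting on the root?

Root Fb, quality dominant ninth flat five:
Fb — root
Ab — major 3rd
Cbb — diminished 5th
Ebb — minor 7th
Gb — major 9th

Fb, Ab, Cbb, Ebb, Gb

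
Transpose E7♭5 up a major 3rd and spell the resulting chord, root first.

G♯  B♯  D  F♯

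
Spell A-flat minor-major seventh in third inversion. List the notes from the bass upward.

G A♭ C♭ E♭

A-flat minor-major seventh = A♭–C♭–E♭–G; third inversion → seventh (G) lowest.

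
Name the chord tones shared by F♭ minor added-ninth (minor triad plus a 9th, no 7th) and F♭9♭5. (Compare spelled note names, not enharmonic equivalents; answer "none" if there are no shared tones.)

Fb Gb

F♭ minor added-ninth = Fb, Abb, Cb, Gb.
F♭9♭5 = Fb, Ab, Cbb, Ebb, Gb.
Shared: Fb, Gb.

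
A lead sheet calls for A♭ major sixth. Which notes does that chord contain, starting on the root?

A♭ major sixth: major sixth on Ab.
Root: Ab
Major 3rd (3rd): C
Perfect 5th (5th): Eb
Major 6th (6th): F

Ab C Eb F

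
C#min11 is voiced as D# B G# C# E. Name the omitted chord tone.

The full C#min11 chord is C#, E, G#, B, D#, F#.
Comparing with the voicing, the perfect 11th (11th) — F# — is absent.

F#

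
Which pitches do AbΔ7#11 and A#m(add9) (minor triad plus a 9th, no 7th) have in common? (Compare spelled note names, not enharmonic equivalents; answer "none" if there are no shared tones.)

AbΔ7#11: Ab C Eb G D
A#m(add9): A# C# E# B#
Common to both → none.

none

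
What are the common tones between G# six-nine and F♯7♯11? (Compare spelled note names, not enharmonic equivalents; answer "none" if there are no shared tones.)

B#, A#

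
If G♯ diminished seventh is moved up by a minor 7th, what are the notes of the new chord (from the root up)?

G-sharp up a minor 7th → F-sharp. New chord: F-sharp diminished seventh.
root → F-sharp
3rd (minor 3rd) → A
5th (diminished 5th) → C
7th (diminished 7th) → E-flat

F-sharp, A, C, E-flat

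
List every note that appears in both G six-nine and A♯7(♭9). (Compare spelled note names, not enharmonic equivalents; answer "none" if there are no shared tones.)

B

G six-nine: G B D E A
A♯7(♭9): A# C## E# G# B
Common to both → B.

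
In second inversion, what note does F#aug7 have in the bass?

F#aug7 in root position is F#–A#–C##–E.
Second inversion places the fifth in the bass, which is C##.

C##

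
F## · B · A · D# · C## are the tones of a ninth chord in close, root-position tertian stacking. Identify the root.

B

Arranged so that each adjacent pair is a third by letter name: B – D# – F## – A – C##.
The bottom of that stack, B, is the root (this is B dominant seventh sharp nine sharp five).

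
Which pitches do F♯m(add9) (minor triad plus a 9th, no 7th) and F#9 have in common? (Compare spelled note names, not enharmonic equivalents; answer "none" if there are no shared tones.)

F#, C#, G#

F♯m(add9): F# A C# G#
F#9: F# A# C# E G#
Common to both → F#, C#, G#.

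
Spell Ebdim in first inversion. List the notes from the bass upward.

In root position, Ebdim is Eb–Gb–Bbb.
First inversion puts the third (Gb) in the bass.

Gb, Bbb, Eb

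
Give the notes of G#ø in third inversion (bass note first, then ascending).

In root position, G#ø is G#–B–D–F#.
Third inversion puts the seventh (F#) in the bass.

F#, G#, B, D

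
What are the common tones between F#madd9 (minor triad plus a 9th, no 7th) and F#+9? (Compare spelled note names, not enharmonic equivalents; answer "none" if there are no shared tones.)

F# – G#

F#madd9: F# A C# G#
F#+9: F# A# C## E G#
Common to both → F#, G#.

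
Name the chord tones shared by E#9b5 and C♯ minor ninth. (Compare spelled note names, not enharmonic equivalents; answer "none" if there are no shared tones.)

E#9b5 = E#, G##, B, D#, F##.
C♯ minor ninth = C#, E, G#, B, D#.
Shared: B, D#.

B D#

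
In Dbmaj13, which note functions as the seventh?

C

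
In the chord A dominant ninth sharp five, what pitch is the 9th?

B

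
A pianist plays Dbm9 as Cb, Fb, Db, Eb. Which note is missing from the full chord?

Ab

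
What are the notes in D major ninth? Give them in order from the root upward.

D major ninth: major ninth on D.
- root: D
- major 3rd: F-sharp
- perfect 5th: A
- major 7th: C-sharp
- major 9th: E

D, F-sharp, A, C-sharp, E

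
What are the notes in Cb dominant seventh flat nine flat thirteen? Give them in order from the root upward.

C-flat, E-flat, G-flat, B-double-flat, D-double-flat, A-double-flat

Cb dominant seventh flat nine flat thirteen is a dominant seventh flat nine flat thirteen built on C-flat.
Root: C-flat
Major 3rd (3rd): E-flat
Perfect 5th (5th): G-flat
Minor 7th (7th): B-double-flat
Minor 9th (9th): D-double-flat
Minor 13th (13th): A-double-flat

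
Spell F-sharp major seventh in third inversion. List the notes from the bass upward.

E♯ – F♯ – A♯ – C♯

F-sharp major seventh = F♯–A♯–C♯–E♯; third inversion → seventh (E♯) lowest.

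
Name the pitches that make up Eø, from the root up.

E G Bb D

Root E, quality half-diminished seventh:
root → E
3rd (minor 3rd) → G
5th (diminished 5th) → Bb
7th (minor 7th) → D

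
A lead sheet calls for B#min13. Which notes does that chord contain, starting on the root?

B#min13: minor thirteenth on B#.
B# — root
D# — minor 3rd
F## — perfect 5th
A# — minor 7th
C## — major 9th
E# — perfect 11th
G## — major 13th

B# D# F## A# C## E# G##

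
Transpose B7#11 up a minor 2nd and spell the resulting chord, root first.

A minor 2nd up from B is C, so the new chord is C dominant seventh sharp eleven.
- root: C
- major 3rd: E
- perfect 5th: G
- minor 7th: Bb
- augmented 11th: F#

C, E, G, Bb, F#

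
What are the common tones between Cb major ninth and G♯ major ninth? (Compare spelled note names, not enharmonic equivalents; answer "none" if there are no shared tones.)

none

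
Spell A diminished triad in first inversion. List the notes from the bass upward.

A diminished triad = A–C–E-flat; first inversion → third (C) lowest.

C E-flat A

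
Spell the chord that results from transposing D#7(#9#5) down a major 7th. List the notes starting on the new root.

E, G#, B#, D, F##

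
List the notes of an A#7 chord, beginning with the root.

A# C## E# G#

Root A#, quality dominant seventh:
Root: A#
Major 3rd (3rd): C##
Perfect 5th (5th): E#
Minor 7th (7th): G#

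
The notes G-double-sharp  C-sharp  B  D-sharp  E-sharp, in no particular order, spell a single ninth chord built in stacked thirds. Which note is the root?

C-sharp

Stacking in thirds gives C-sharp – E-sharp – G-double-sharp – B – D-sharp, so C-sharp is the root — C-sharp dominant ninth sharp five.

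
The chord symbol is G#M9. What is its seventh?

F##

Root of G#M9 = G#. The 7th is a major 7th: G# up a major 7th → F##.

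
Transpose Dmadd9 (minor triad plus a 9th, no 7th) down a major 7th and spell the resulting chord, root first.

Eb, Gb, Bb, F

A major 7th down from D is Eb, so the new chord is Eb minor added-ninth.
Root: Eb
Minor 3rd (3rd): Gb
Perfect 5th (5th): Bb
Major 9th (9th): F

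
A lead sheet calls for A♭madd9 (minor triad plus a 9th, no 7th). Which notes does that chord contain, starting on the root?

Ab – Cb – Eb – Bb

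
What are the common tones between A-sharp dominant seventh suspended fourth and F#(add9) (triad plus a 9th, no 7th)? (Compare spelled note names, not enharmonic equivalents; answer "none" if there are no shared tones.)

A#, G#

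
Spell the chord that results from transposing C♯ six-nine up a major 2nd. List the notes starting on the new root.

D#, F##, A#, B#, E#

A major 2nd up from C# is D#, so the new chord is D# six-nine.
D# — root
F## — major 3rd
A# — perfect 5th
B# — major 6th
E# — major 9th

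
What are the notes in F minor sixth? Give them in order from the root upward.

F – Ab – C – D

F minor sixth: minor sixth on F.
- root: F
- minor 3rd: Ab
- perfect 5th: C
- major 6th: D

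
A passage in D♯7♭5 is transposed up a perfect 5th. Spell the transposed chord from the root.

A#  C##  E  G#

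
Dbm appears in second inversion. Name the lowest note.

Dbm = Db–Fb–Ab. Second inversion → fifth in the bass = Ab.

Ab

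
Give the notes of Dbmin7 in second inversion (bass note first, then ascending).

Dbmin7 = Db–Fb–Ab–Cb; second inversion → fifth (Ab) lowest.

Ab, Cb, Db, Fb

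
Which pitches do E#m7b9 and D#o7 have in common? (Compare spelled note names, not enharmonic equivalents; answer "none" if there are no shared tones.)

D#, F#

E#m7b9 = E#, G#, B#, D#, F#.
D#o7 = D#, F#, A, C.
Shared: D#, F#.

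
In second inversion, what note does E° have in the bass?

B♭

E° in root position is E–G–B♭.
Second inversion places the fifth in the bass, which is B♭.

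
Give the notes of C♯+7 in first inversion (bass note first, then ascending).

In root position, C♯+7 is C#–E#–G##–B.
First inversion puts the third (E#) in the bass.

E#, G##, B, C#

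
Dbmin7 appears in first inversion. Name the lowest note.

Dbmin7 = Db–Fb–Ab–Cb. First inversion → third in the bass = Fb.

Fb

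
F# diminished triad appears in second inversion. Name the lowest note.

F# diminished triad = F-sharp–A–C. Second inversion → fifth in the bass = C.

C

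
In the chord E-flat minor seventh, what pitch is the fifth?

Bb

Root of E-flat minor seventh = Eb. The 5th is a perfect 5th: Eb up a perfect 5th → Bb.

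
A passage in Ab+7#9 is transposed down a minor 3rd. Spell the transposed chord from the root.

F, A, C#, Eb, G#

Transposed root: Ab → F (minor 3rd down). So we spell F dominant seventh sharp nine sharp five:
F — root
A — major 3rd
C# — augmented 5th
Eb — minor 7th
G# — augmented 9th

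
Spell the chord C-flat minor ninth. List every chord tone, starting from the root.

C-flat E-double-flat G-flat B-double-flat D-flat

Root C-flat, quality minor ninth:
C-flat — root
E-double-flat — minor 3rd
G-flat — perfect 5th
B-double-flat — minor 7th
D-flat — major 9th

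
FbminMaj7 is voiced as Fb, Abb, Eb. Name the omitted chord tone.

FbminMaj7 = Fb, Abb, Cb, Eb. The voicing lacks the 5th (perfect 5th), Cb.

Cb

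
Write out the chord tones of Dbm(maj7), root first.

Dbm(maj7) is a minor-major seventh built on Db.
Root: Db
Minor 3rd (3rd): Fb
Perfect 5th (5th): Ab
Major 7th (7th): C

Db  Fb  Ab  C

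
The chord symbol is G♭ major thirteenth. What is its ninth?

Root of G♭ major thirteenth = Gb. The 9th is a major 9th: Gb up a major 9th → Ab.

Ab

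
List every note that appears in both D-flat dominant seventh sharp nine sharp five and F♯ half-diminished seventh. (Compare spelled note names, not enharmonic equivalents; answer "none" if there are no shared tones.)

D-flat dominant seventh sharp nine sharp five = D-flat, F, A, C-flat, E.
F♯ half-diminished seventh = F-sharp, A, C, E.
Shared: A, E.

A, E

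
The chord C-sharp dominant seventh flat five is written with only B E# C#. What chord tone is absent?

The full C-sharp dominant seventh flat five chord is C#, E#, G, B.
Comparing with the voicing, the diminished 5th (5th) — G — is absent.

G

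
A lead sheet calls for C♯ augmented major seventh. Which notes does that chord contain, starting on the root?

C♯, E♯, G𝄪, B♯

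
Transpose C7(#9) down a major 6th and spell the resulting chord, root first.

Eb, G, Bb, Db, F#

A major 6th down from C is Eb, so the new chord is Eb dominant seventh sharp nine.
Eb — root
G — major 3rd
Bb — perfect 5th
Db — minor 7th
F# — augmented 9th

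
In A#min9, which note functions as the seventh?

A#min9 is built on A#; its 7th is a minor 7th above the root.
A seventh above A uses the letter G, and the minor 7th above A# is G#.

G#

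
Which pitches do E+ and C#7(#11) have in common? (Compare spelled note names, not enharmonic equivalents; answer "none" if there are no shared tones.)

E+: E G# B#
C#7(#11): C# E# G# B F##
Common to both → G#.

G#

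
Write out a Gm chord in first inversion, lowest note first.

Gm = G–Bb–D; first inversion → third (Bb) lowest.

Bb, D, G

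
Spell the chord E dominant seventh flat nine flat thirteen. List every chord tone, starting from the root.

Root E, quality dominant seventh flat nine flat thirteen:
E — root
G-sharp — major 3rd
B — perfect 5th
D — minor 7th
F — minor 9th
C — minor 13th

E, G-sharp, B, D, F, C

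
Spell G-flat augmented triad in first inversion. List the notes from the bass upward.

B-flat – D – G-flat

G-flat augmented triad = G-flat–B-flat–D; first inversion → third (B-flat) lowest.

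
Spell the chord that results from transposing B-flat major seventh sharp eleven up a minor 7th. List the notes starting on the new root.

B-flat up a minor 7th → A-flat. New chord: A-flat major seventh sharp eleven.
root → A-flat
3rd (major 3rd) → C
5th (perfect 5th) → E-flat
7th (major 7th) → G
11th (augmented 11th) → D

A-flat, C, E-flat, G, D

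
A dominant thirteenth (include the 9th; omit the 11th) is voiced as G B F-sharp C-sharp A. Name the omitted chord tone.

E

A dominant thirteenth = A, C-sharp, E, G, B, F-sharp. The voicing lacks the 5th (perfect 5th), E.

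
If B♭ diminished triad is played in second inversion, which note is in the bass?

F-flat

B♭ diminished triad in root position is B-flat–D-flat–F-flat.
Second inversion places the fifth in the bass, which is F-flat.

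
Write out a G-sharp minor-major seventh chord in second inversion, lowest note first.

D# F## G# B

In root position, G-sharp minor-major seventh is G#–B–D#–F##.
Second inversion puts the fifth (D#) in the bass.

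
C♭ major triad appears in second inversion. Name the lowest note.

C♭ major triad = C-flat–E-flat–G-flat. Second inversion → fifth in the bass = G-flat.

G-flat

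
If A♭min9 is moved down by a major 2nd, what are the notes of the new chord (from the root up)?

Transposed root: Ab → Gb (major 2nd down). So we spell Gb minor ninth:
Gb — root
Bbb — minor 3rd
Db — perfect 5th
Fb — minor 7th
Ab — major 9th

Gb Bbb Db Fb Ab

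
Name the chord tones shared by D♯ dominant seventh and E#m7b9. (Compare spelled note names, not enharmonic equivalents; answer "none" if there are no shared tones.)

D♯ dominant seventh = D#, F##, A#, C#.
E#m7b9 = E#, G#, B#, D#, F#.
Shared: D#.

D#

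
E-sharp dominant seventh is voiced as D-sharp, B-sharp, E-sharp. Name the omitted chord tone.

The full E-sharp dominant seventh chord is E-sharp, G-double-sharp, B-sharp, D-sharp.
Comparing with the voicing, the major 3rd (3rd) — G-double-sharp — is absent.

G-double-sharp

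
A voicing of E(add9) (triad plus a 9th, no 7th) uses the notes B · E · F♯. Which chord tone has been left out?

E(add9) = E, G♯, B, F♯. The voicing lacks the 3rd (major 3rd), G♯.

G♯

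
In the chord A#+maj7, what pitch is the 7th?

G##

A#+maj7 is built on A#; its 7th is a major 7th above the root.
A seventh above A uses the letter G, and the major 7th above A# is G##.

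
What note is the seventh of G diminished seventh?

F-flat

Root of G diminished seventh = G. The 7th is a diminished 7th: G up a diminished 7th → F-flat.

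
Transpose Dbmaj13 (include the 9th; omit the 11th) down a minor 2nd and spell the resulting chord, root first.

Transposed root: Db → C (minor 2nd down). So we spell C major thirteenth:
root → C
3rd (major 3rd) → E
5th (perfect 5th) → G
7th (major 7th) → B
9th (major 9th) → D
13th (major 13th) → A

C – E – G – B – D – A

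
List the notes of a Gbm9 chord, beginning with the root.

Gb Bbb Db Fb Ab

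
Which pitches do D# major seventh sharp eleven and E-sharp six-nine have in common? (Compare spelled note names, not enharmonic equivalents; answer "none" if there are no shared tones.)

F-double-sharp, C-double-sharp, G-double-sharp

D# major seventh sharp eleven = D-sharp, F-double-sharp, A-sharp, C-double-sharp, G-double-sharp.
E-sharp six-nine = E-sharp, G-double-sharp, B-sharp, C-double-sharp, F-double-sharp.
Shared: F-double-sharp, C-double-sharp, G-double-sharp.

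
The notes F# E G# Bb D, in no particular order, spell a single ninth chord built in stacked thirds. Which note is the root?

E

Arranged so that each adjacent pair is a third by letter name: E – G# – Bb – D – F#.
The bottom of that stack, E, is the root (this is E dominant ninth flat five).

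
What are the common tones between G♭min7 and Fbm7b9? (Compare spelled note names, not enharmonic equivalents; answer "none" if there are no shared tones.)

G♭min7: Gb Bbb Db Fb
Fbm7b9: Fb Abb Cb Ebb Gbb
Common to both → Fb.

Fb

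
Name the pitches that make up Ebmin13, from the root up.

Ebmin13 is a minor thirteenth built on Eb.
Root: Eb
Minor 3rd (3rd): Gb
Perfect 5th (5th): Bb
Minor 7th (7th): Db
Major 9th (9th): F
Perfect 11th (11th): Ab
Major 13th (13th): C

Eb, Gb, Bb, Db, F, Ab, C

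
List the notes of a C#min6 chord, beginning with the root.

C#min6 is a minor sixth built on C♯.
- root: C♯
- minor 3rd: E
- perfect 5th: G♯
- major 6th: A♯

C♯ E G♯ A♯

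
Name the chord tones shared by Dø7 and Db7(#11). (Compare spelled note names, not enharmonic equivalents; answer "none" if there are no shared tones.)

F – A♭

Dø7: D F A♭ C
Db7(#11): D♭ F A♭ C♭ G
Common to both → F, A♭.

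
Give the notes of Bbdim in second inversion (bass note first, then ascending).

In root position, Bbdim is Bb–Db–Fb.
Second inversion puts the fifth (Fb) in the bass.

Fb  Bb  Db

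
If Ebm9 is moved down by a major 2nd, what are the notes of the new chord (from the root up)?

Db  Fb  Ab  Cb  Eb

Transposed root: Eb → Db (major 2nd down). So we spell Db minor ninth:
Db — root
Fb — minor 3rd
Ab — perfect 5th
Cb — minor 7th
Eb — major 9th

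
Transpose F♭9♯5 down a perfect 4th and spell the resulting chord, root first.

A perfect 4th down from Fb is Cb, so the new chord is Cb dominant ninth sharp five.
Root: Cb
Major 3rd (3rd): Eb
Augmented 5th (5th): G
Minor 7th (7th): Bbb
Major 9th (9th): Db

Cb – Eb – G – Bbb – Db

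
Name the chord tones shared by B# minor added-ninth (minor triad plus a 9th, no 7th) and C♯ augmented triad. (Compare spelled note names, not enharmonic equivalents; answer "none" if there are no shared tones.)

B# minor added-ninth = B-sharp, D-sharp, F-double-sharp, C-double-sharp.
C♯ augmented triad = C-sharp, E-sharp, G-double-sharp.
Shared: none.

none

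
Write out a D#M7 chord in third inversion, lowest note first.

D#M7 = D#–F##–A#–C##; third inversion → seventh (C##) lowest.

C##  D#  F##  A#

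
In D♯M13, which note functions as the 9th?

E♯

Root of D♯M13 = D♯. The 9th is a major 9th: D♯ up a major 9th → E♯.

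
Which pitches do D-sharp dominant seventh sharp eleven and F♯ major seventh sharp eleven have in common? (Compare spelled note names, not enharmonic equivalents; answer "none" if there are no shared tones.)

D-sharp dominant seventh sharp eleven: D-sharp F-double-sharp A-sharp C-sharp G-double-sharp
F♯ major seventh sharp eleven: F-sharp A-sharp C-sharp E-sharp B-sharp
Common to both → A-sharp, C-sharp.

A-sharp C-sharp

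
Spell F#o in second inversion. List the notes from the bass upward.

C  F#  A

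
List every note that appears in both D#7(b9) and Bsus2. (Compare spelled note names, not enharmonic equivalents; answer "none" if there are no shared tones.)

D#7(b9): D# F## A# C# E
Bsus2: B C# F#
Common to both → C#.

C#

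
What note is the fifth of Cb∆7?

Gb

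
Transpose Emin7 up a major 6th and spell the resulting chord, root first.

C# – E – G# – B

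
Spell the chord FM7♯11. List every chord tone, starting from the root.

FM7♯11 is a major seventh sharp eleven built on F.
F — root
A — major 3rd
C — perfect 5th
E — major 7th
B — augmented 11th

F, A, C, E, B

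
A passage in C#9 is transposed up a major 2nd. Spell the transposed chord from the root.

C# up a major 2nd → D#. New chord: D# dominant ninth.
Root: D#
Major 3rd (3rd): F##
Perfect 5th (5th): A#
Minor 7th (7th): C#
Major 9th (9th): E#

D#, F##, A#, C#, E#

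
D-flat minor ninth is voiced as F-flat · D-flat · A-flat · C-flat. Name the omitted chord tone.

E-flat

D-flat minor ninth = D-flat, F-flat, A-flat, C-flat, E-flat. The voicing lacks the 9th (major 9th), E-flat.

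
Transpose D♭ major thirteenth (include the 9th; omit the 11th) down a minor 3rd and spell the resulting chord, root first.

D-flat down a minor 3rd → B-flat. New chord: B-flat major thirteenth.
- root: B-flat
- major 3rd: D
- perfect 5th: F
- major 7th: A
- major 9th: C
- major 13th: G

B-flat D F A C G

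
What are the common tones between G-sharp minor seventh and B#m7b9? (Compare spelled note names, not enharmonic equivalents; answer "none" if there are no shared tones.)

G-sharp minor seventh: G# B D# F#
B#m7b9: B# D# F## A# C#
Common to both → D#.

D#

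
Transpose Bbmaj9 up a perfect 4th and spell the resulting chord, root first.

Eb, G, Bb, D, F

A perfect 4th up from Bb is Eb, so the new chord is Eb major ninth.
Eb — root
G — major 3rd
Bb — perfect 5th
D — major 7th
F — major 9th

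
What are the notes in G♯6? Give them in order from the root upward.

G#, B#, D#, E#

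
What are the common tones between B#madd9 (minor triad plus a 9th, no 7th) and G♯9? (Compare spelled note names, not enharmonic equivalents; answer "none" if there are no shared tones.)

B♯, D♯

B#madd9 = B♯, D♯, F𝄪, C𝄪.
G♯9 = G♯, B♯, D♯, F♯, A♯.
Shared: B♯, D♯.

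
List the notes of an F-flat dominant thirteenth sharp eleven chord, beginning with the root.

F-flat dominant thirteenth sharp eleven: dominant thirteenth sharp eleven on F-flat.
- root: F-flat
- major 3rd: A-flat
- perfect 5th: C-flat
- minor 7th: E-double-flat
- major 9th: G-flat
- augmented 11th: B-flat
- major 13th: D-flat

F-flat, A-flat, C-flat, E-double-flat, G-flat, B-flat, D-flat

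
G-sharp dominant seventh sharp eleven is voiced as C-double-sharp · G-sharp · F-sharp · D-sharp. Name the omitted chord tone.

B-sharp

The full G-sharp dominant seventh sharp eleven chord is G-sharp, B-sharp, D-sharp, F-sharp, C-double-sharp.
Comparing with the voicing, the major 3rd (3rd) — B-sharp — is absent.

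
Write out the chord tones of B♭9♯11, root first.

B♭ D F A♭ C E

Root B♭, quality dominant ninth sharp eleven:
- root: B♭
- major 3rd: D
- perfect 5th: F
- minor 7th: A♭
- major 9th: C
- augmented 11th: E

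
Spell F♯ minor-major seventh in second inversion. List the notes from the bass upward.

In root position, F♯ minor-major seventh is F-sharp–A–C-sharp–E-sharp.
Second inversion puts the fifth (C-sharp) in the bass.

C-sharp, E-sharp, F-sharp, A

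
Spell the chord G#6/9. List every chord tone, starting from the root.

G#, B#, D#, E#, A#

Root G#, quality six-nine:
Root: G#
Major 3rd (3rd): B#
Perfect 5th (5th): D#
Major 6th (6th): E#
Major 9th (9th): A#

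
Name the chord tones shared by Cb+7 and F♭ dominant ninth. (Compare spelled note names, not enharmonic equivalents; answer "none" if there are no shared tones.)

Cb+7: C♭ E♭ G B𝄫
F♭ dominant ninth: F♭ A♭ C♭ E𝄫 G♭
Common to both → C♭.

C♭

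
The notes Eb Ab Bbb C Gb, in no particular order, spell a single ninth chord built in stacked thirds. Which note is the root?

Ab

Arranged so that each adjacent pair is a third by letter name: Ab – C – Eb – Gb – Bbb.
The bottom of that stack, Ab, is the root (this is Ab dominant seventh flat nine).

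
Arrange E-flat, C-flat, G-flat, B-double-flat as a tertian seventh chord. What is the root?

Stacking in thirds gives C-flat – E-flat – G-flat – B-double-flat, so C-flat is the root — C-flat dominant seventh.

C-flat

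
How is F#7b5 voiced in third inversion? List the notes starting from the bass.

F#7b5 = F#–A#–C–E; third inversion → seventh (E) lowest.

E – F# – A# – C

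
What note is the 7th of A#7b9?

A#7b9 is built on A#; its 7th is a minor 7th above the root.
A seventh above A uses the letter G, and the minor 7th above A# is G#.

G#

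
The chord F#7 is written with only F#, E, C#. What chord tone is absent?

The full F#7 chord is F#, A#, C#, E.
Comparing with the voicing, the major 3rd (3rd) — A# — is absent.

A#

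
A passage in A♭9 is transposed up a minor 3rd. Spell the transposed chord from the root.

A minor 3rd up from A♭ is C♭, so the new chord is C♭ dominant ninth.
- root: C♭
- major 3rd: E♭
- perfect 5th: G♭
- minor 7th: B𝄫
- major 9th: D♭

C♭ E♭ G♭ B𝄫 D♭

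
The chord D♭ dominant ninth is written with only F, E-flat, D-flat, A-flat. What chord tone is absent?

D♭ dominant ninth = D-flat, F, A-flat, C-flat, E-flat. The voicing lacks the 7th (minor 7th), C-flat.

C-flat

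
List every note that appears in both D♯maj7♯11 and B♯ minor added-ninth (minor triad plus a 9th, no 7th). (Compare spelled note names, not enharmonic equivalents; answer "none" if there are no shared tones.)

D♯maj7♯11 = D#, F##, A#, C##, G##.
B♯ minor added-ninth = B#, D#, F##, C##.
Shared: D#, F##, C##.

D# – F## – C##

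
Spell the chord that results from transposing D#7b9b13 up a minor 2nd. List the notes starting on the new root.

E, G♯, B, D, F, C

A minor 2nd up from D♯ is E, so the new chord is E dominant seventh flat nine flat thirteen.
Root: E
Major 3rd (3rd): G♯
Perfect 5th (5th): B
Minor 7th (7th): D
Minor 9th (9th): F
Minor 13th (13th): C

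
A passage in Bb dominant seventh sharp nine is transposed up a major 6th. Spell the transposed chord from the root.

Bb up a major 6th → G. New chord: G dominant seventh sharp nine.
root → G
3rd (major 3rd) → B
5th (perfect 5th) → D
7th (minor 7th) → F
9th (augmented 9th) → A#

G, B, D, F, A#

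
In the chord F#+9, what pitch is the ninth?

G#

F#+9 is built on F#; its 9th is a major 9th above the root.
A second above F uses the letter G, and the major 9th above F# is G#.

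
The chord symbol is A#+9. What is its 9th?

B#

A#+9 is built on A#; its 9th is a major 9th above the root.
A second above A uses the letter B, and the major 9th above A# is B#.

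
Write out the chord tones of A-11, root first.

A-11: minor eleventh on A.
Root: A
Minor 3rd (3rd): C
Perfect 5th (5th): E
Minor 7th (7th): G
Major 9th (9th): B
Perfect 11th (11th): D

A – C – E – G – B – D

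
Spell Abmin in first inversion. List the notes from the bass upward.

In root position, Abmin is A♭–C♭–E♭.
First inversion puts the third (C♭) in the bass.

C♭ – E♭ – A♭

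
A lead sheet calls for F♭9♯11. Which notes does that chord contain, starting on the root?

F♭9♯11 is a dominant ninth sharp eleven built on Fb.
Root: Fb
Major 3rd (3rd): Ab
Perfect 5th (5th): Cb
Minor 7th (7th): Ebb
Major 9th (9th): Gb
Augmented 11th (11th): Bb

Fb Ab Cb Ebb Gb Bb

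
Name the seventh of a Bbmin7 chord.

Root of Bbmin7 = Bb. The 7th is a minor 7th: Bb up a minor 7th → Ab.

Ab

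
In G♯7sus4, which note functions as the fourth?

Root of G♯7sus4 = G#. The 4th is a perfect 4th: G# up a perfect 4th → C#.

C#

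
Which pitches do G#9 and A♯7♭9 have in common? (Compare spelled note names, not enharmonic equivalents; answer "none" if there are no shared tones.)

G# A#

G#9 = G#, B#, D#, F#, A#.
A♯7♭9 = A#, C##, E#, G#, B.
Shared: G#, A#.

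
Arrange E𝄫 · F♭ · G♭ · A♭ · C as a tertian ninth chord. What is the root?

F♭

Arranged so that each adjacent pair is a third by letter name: F♭ – A♭ – C – E𝄫 – G♭.
The bottom of that stack, F♭, is the root (this is F♭ dominant ninth sharp five).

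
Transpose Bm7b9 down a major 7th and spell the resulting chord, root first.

B down a major 7th → C. New chord: C minor seventh flat nine.
C — root
Eb — minor 3rd
G — perfect 5th
Bb — minor 7th
Db — minor 9th

C – Eb – G – Bb – Db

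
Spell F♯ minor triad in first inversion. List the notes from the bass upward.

A – C# – F#

In root position, F♯ minor triad is F#–A–C#.
First inversion puts the third (A) in the bass.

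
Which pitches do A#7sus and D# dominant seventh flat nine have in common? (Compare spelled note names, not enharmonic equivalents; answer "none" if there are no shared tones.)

A# D#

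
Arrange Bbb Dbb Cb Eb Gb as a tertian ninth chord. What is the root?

Cb

Stacking in thirds gives Cb – Eb – Gb – Bbb – Dbb, so Cb is the root — Cb dominant seventh flat nine.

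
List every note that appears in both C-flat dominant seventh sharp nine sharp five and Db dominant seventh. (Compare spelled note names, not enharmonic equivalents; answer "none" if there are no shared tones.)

C-flat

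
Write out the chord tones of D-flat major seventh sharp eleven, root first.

Root D-flat, quality major seventh sharp eleven:
D-flat — root
F — major 3rd
A-flat — perfect 5th
C — major 7th
G — augmented 11th

D-flat, F, A-flat, C, G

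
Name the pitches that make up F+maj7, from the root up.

F, A, C#, E

F+maj7: augmented major seventh on F.
root → F
3rd (major 3rd) → A
5th (augmented 5th) → C#
7th (major 7th) → E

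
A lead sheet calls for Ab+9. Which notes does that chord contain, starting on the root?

Ab+9: dominant ninth sharp five on Ab.
root → Ab
3rd (major 3rd) → C
5th (augmented 5th) → E
7th (minor 7th) → Gb
9th (major 9th) → Bb

Ab C E Gb Bb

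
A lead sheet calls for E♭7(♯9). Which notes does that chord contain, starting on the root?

E♭7(♯9): dominant seventh sharp nine on Eb.
Root: Eb
Major 3rd (3rd): G
Perfect 5th (5th): Bb
Minor 7th (7th): Db
Augmented 9th (9th): F#

Eb, G, Bb, Db, F#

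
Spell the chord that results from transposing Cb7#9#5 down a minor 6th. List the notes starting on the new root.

Transposed root: C♭ → E♭ (minor 6th down). So we spell E♭ dominant seventh sharp nine sharp five:
- root: E♭
- major 3rd: G
- augmented 5th: B
- minor 7th: D♭
- augmented 9th: F♯

E♭, G, B, D♭, F♯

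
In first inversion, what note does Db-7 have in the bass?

Fb

Db-7 = Db–Fb–Ab–Cb. First inversion → third in the bass = Fb.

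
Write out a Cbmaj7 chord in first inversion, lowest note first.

Cbmaj7 = Cb–Eb–Gb–Bb; first inversion → third (Eb) lowest.

Eb, Gb, Bb, Cb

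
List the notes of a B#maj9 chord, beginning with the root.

B#maj9 is a major ninth built on B#.
B# — root
D## — major 3rd
F## — perfect 5th
A## — major 7th
C## — major 9th

B#, D##, F##, A##, C##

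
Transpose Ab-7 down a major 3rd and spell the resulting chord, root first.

A♭ down a major 3rd → F♭. New chord: F♭ minor seventh.
F♭ — root
A𝄫 — minor 3rd
C♭ — perfect 5th
E𝄫 — minor 7th

F♭, A𝄫, C♭, E𝄫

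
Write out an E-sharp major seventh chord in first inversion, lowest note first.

G## – B# – D## – E#

E-sharp major seventh = E#–G##–B#–D##; first inversion → third (G##) lowest.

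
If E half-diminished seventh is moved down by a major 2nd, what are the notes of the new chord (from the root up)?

D  F  Ab  C

A major 2nd down from E is D, so the new chord is D half-diminished seventh.
root → D
3rd (minor 3rd) → F
5th (diminished 5th) → Ab
7th (minor 7th) → C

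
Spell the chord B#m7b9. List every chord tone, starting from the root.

B♯  D♯  F𝄪  A♯  C♯

B#m7b9 is a minor seventh flat nine built on B♯.
B♯ — root
D♯ — minor 3rd
F𝄪 — perfect 5th
A♯ — minor 7th
C♯ — minor 9th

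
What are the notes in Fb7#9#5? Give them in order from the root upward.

Fb  Ab  C  Ebb  G

Root Fb, quality dominant seventh sharp nine sharp five:
Root: Fb
Major 3rd (3rd): Ab
Augmented 5th (5th): C
Minor 7th (7th): Ebb
Augmented 9th (9th): G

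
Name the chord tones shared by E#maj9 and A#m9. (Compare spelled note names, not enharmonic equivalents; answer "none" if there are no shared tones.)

E# – B#

E#maj9: E# G## B# D## F##
A#m9: A# C# E# G# B#
Common to both → E#, B#.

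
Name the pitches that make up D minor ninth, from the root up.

D – F – A – C – E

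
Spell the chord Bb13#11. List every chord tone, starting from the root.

Root B♭, quality dominant thirteenth sharp eleven:
root → B♭
3rd (major 3rd) → D
5th (perfect 5th) → F
7th (minor 7th) → A♭
9th (major 9th) → C
11th (augmented 11th) → E
13th (major 13th) → G

B♭, D, F, A♭, C, E, G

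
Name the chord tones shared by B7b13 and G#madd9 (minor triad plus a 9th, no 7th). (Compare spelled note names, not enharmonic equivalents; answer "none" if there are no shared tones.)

B7b13: B D# F# A G
G#madd9: G# B D# A#
Common to both → B, D#.

B – D#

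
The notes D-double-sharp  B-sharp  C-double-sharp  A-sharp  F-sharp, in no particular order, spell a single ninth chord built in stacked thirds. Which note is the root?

Arranged so that each adjacent pair is a third by letter name: B-sharp – D-double-sharp – F-sharp – A-sharp – C-double-sharp.
The bottom of that stack, B-sharp, is the root (this is B-sharp dominant ninth flat five).

B-sharp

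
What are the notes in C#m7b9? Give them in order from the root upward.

Root C#, quality minor seventh flat nine:
Root: C#
Minor 3rd (3rd): E
Perfect 5th (5th): G#
Minor 7th (7th): B
Minor 9th (9th): D

C#, E, G#, B, D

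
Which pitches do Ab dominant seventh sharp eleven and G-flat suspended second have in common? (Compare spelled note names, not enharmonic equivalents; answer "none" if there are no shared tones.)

A-flat  G-flat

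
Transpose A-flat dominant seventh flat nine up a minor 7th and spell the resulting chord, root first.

G-flat, B-flat, D-flat, F-flat, A-double-flat

Transposed root: A-flat → G-flat (minor 7th up). So we spell G-flat dominant seventh flat nine:
- root: G-flat
- major 3rd: B-flat
- perfect 5th: D-flat
- minor 7th: F-flat
- minor 9th: A-double-flat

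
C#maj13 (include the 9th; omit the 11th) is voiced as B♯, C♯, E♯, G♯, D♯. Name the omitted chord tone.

A♯

The full C#maj13 chord is C♯, E♯, G♯, B♯, D♯, A♯.
Comparing with the voicing, the major 13th (13th) — A♯ — is absent.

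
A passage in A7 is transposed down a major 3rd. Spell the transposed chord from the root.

F, A, C, E♭

A down a major 3rd → F. New chord: F dominant seventh.
root → F
3rd (major 3rd) → A
5th (perfect 5th) → C
7th (minor 7th) → E♭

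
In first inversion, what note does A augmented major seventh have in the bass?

A augmented major seventh in root position is A–C-sharp–E-sharp–G-sharp.
First inversion places the third in the bass, which is C-sharp.

C-sharp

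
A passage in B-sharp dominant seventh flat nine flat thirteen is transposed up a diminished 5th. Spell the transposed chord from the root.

F♯, A♯, C♯, E, G, D

A diminished 5th up from B♯ is F♯, so the new chord is F♯ dominant seventh flat nine flat thirteen.
F♯ — root
A♯ — major 3rd
C♯ — perfect 5th
E — minor 7th
G — minor 9th
D — minor 13th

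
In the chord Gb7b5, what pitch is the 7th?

Fb

Gb7b5 is built on Gb; its 7th is a minor 7th above the root.
A seventh above G uses the letter F, and the minor 7th above Gb is Fb.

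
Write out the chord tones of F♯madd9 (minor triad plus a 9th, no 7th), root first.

F♯madd9 is a minor added-ninth built on F#.
- root: F#
- minor 3rd: A
- perfect 5th: C#
- major 9th: G#

F#, A, C#, G#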